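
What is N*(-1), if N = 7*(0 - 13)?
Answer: 91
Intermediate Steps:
N = -91 (N = 7*(-13) = -91)
N*(-1) = -91*(-1) = 91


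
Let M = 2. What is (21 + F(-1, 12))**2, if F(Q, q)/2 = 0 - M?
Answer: 289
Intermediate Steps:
F(Q, q) = -4 (F(Q, q) = 2*(0 - 1*2) = 2*(0 - 2) = 2*(-2) = -4)
(21 + F(-1, 12))**2 = (21 - 4)**2 = 17**2 = 289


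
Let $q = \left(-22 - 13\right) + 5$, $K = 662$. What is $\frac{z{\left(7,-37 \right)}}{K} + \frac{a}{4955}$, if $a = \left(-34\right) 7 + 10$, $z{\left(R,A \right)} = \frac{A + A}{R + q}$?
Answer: $- \frac{1552429}{37722415} \approx -0.041154$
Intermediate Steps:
$q = -30$ ($q = -35 + 5 = -30$)
$z{\left(R,A \right)} = \frac{2 A}{-30 + R}$ ($z{\left(R,A \right)} = \frac{A + A}{R - 30} = \frac{2 A}{-30 + R}$)
$a = -228$ ($a = -238 + 10 = -228$)
$\frac{z{\left(7,-37 \right)}}{K} + \frac{a}{4955} = \frac{2 \left(-37\right) \frac{1}{-30 + 7}}{662} - \frac{228}{4955} = 2 \left(-37\right) \frac{1}{-23} \cdot \frac{1}{662} - \frac{228}{4955} = 2 \left(-37\right) \left(- \frac{1}{23}\right) \frac{1}{662} - \frac{228}{4955} = \frac{74}{23} \cdot \frac{1}{662} - \frac{228}{4955} = \frac{37}{7613} - \frac{228}{4955} = - \frac{1552429}{37722415}$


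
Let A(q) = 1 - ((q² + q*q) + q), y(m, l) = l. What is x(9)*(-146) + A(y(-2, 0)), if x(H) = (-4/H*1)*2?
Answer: 1177/9 ≈ 130.78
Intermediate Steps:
x(H) = -8/H (x(H) = -4/H*2 = -8/H)
A(q) = 1 - q - 2*q² (A(q) = 1 - ((q² + q²) + q) = 1 - (2*q² + q) = 1 - (q + 2*q²) = 1 + (-q - 2*q²) = 1 - q - 2*q²)
x(9)*(-146) + A(y(-2, 0)) = -8/9*(-146) + (1 - 1*0 - 2*0²) = -8*⅑*(-146) + (1 + 0 - 2*0) = -8/9*(-146) + (1 + 0 + 0) = 1168/9 + 1 = 1177/9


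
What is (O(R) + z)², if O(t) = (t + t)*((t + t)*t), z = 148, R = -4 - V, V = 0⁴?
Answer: 11664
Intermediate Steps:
V = 0
R = -4 (R = -4 - 1*0 = -4 + 0 = -4)
O(t) = 4*t³ (O(t) = (2*t)*((2*t)*t) = (2*t)*(2*t²) = 4*t³)
(O(R) + z)² = (4*(-4)³ + 148)² = (4*(-64) + 148)² = (-256 + 148)² = (-108)² = 11664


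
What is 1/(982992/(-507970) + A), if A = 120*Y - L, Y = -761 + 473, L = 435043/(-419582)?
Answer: -106567534270/3683069712849517 ≈ -2.8934e-5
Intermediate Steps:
L = -435043/419582 (L = 435043*(-1/419582) = -435043/419582 ≈ -1.0368)
Y = -288
A = -14500318877/419582 (A = 120*(-288) - 1*(-435043/419582) = -34560 + 435043/419582 = -14500318877/419582 ≈ -34559.)
1/(982992/(-507970) + A) = 1/(982992/(-507970) - 14500318877/419582) = 1/(982992*(-1/507970) - 14500318877/419582) = 1/(-491496/253985 - 14500318877/419582) = 1/(-3683069712849517/106567534270) = -106567534270/3683069712849517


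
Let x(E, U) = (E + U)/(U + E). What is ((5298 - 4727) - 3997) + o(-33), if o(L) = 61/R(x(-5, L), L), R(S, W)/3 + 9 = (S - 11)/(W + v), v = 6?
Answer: -798807/233 ≈ -3428.4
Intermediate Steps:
x(E, U) = 1 (x(E, U) = (E + U)/(E + U) = 1)
R(S, W) = -27 + 3*(-11 + S)/(6 + W) (R(S, W) = -27 + 3*((S - 11)/(W + 6)) = -27 + 3*((-11 + S)/(6 + W)) = -27 + 3*(-11 + S)/(6 + W))
o(L) = 61*(6 + L)/(3*(-64 - 9*L)) (o(L) = 61/((3*(-65 + 1 - 9*L)/(6 + L))) = 61/((3*(-64 - 9*L)/(6 + L))) = 61*((6 + L)/(3*(-64 - 9*L))) = 61*(6 + L)/(3*(-64 - 9*L)))
((5298 - 4727) - 3997) + o(-33) = ((5298 - 4727) - 3997) + 61*(-6 - 1*(-33))/(3*(64 + 9*(-33))) = (571 - 3997) + 61*(-6 + 33)/(3*(64 - 297)) = -3426 + (61/3)*27/(-233) = -3426 + (61/3)*(-1/233)*27 = -3426 - 549/233 = -798807/233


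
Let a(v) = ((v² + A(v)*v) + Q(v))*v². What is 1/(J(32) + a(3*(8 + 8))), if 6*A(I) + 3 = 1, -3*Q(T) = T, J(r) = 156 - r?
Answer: 1/5234812 ≈ 1.9103e-7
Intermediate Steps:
Q(T) = -T/3
A(I) = -⅓ (A(I) = -½ + (⅙)*1 = -½ + ⅙ = -⅓)
a(v) = v²*(v² - 2*v/3) (a(v) = ((v² - v/3) - v/3)*v² = (v² - 2*v/3)*v² = v²*(v² - 2*v/3))
1/(J(32) + a(3*(8 + 8))) = 1/((156 - 1*32) + (3*(8 + 8))³*(-⅔ + 3*(8 + 8))) = 1/((156 - 32) + (3*16)³*(-⅔ + 3*16)) = 1/(124 + 48³*(-⅔ + 48)) = 1/(124 + 110592*(142/3)) = 1/(124 + 5234688) = 1/5234812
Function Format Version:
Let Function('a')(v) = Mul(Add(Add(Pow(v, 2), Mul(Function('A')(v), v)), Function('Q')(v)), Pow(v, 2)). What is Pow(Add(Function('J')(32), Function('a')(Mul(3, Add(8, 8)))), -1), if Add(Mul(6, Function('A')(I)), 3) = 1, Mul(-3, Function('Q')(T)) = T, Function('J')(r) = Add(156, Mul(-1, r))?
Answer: Rational(1, 5234812) ≈ 1.9103e-7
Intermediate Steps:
Function('Q')(T) = Mul(Rational(-1, 3), T)
Function('A')(I) = Rational(-1, 3) (Function('A')(I) = Add(Rational(-1, 2), Mul(Rational(1, 6), 1)) = Add(Rational(-1, 2), Rational(1, 6)) = Rational(-1, 3))
Function('a')(v) = Mul(Pow(v, 2), Add(Pow(v, 2), Mul(Rational(-2, 3), v))) (Function('a')(v) = Mul(Add(Add(Pow(v, 2), Mul(Rational(-1, 3), v)), Mul(Rational(-1, 3), v)), Pow(v, 2)) = Mul(Add(Pow(v, 2), Mul(Rational(-2, 3), v)), Pow(v, 2)) = Mul(Pow(v, 2), Add(Pow(v, 2), Mul(Rational(-2, 3), v))))
Pow(Add(Function('J')(32), Function('a')(Mul(3, Add(8, 8)))), -1) = Pow(Add(Add(156, Mul(-1, 32)), Mul(Pow(Mul(3, Add(8, 8)), 3), Add(Rational(-2, 3), Mul(3, Add(8, 8))))), -1) = Pow(Add(Add(156, -32), Mul(Pow(Mul(3, 16), 3), Add(Rational(-2, 3), Mul(3, 16)))), -1) = Pow(Add(124, Mul(Pow(48, 3), Add(Rational(-2, 3), 48))), -1) = Pow(Add(124, Mul(110592, Rational(142, 3))), -1) = Pow(Add(124, 5234688), -1) = Pow(5234812, -1) = Rational(1, 5234812)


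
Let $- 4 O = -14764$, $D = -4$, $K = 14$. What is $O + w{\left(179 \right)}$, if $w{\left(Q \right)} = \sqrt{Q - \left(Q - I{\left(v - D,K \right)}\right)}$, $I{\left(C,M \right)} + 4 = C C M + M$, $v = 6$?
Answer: $3691 + \sqrt{1410} \approx 3728.6$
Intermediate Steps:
$O = 3691$ ($O = \left(- \frac{1}{4}\right) \left(-14764\right) = 3691$)
$I{\left(C,M \right)} = -4 + M + M C^{2}$ ($I{\left(C,M \right)} = -4 + \left(C C M + M\right) = -4 + \left(C^{2} M + M\right) = -4 + \left(M C^{2} + M\right) = -4 + \left(M + M C^{2}\right) = -4 + M + M C^{2}$)
$w{\left(Q \right)} = \sqrt{1410}$ ($w{\left(Q \right)} = \sqrt{Q - \left(-10 + Q - 14 \left(6 - -4\right)^{2}\right)} = \sqrt{Q - \left(-10 + Q - 14 \left(6 + 4\right)^{2}\right)} = \sqrt{Q - \left(-1410 + Q\right)} = \sqrt{1410}$)
$O + w{\left(179 \right)} = 3691 + \sqrt{1410}$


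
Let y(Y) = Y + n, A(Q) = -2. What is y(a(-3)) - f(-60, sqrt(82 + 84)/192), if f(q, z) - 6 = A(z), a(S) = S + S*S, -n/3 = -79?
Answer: 239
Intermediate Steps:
n = 237 (n = -3*(-79) = 237)
a(S) = S + S**2
f(q, z) = 4 (f(q, z) = 6 - 2 = 4)
y(Y) = 237 + Y (y(Y) = Y + 237 = 237 + Y)
y(a(-3)) - f(-60, sqrt(82 + 84)/192) = (237 - 3*(1 - 3)) - 1*4 = (237 - 3*(-2)) - 4 = (237 + 6) - 4 = 243 - 4 = 239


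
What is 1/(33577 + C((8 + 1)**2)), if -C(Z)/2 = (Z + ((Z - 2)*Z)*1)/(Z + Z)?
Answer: 1/33497 ≈ 2.9853e-5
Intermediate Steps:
C(Z) = -(Z + Z*(-2 + Z))/Z (C(Z) = -2*(Z + ((Z - 2)*Z)*1)/(Z + Z) = -2*(Z + ((-2 + Z)*Z)*1)/(2*Z) = -2*(Z + (Z*(-2 + Z))*1)*1/(2*Z) = -2*(Z + Z*(-2 + Z))*1/(2*Z) = -(Z + Z*(-2 + Z))/Z)
1/(33577 + C((8 + 1)**2)) = 1/(33577 + (1 - (8 + 1)**2)) = 1/(33577 + (1 - 1*9**2)) = 1/(33577 + (1 - 1*81)) = 1/(33577 + (1 - 81)) = 1/(33577 - 80) = 1/33497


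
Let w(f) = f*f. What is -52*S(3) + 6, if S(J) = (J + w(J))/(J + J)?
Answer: -98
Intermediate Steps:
w(f) = f**2
S(J) = (J + J**2)/(2*J) (S(J) = (J + J**2)/(J + J) = (J + J**2)/((2*J)) = (J + J**2)*(1/(2*J)) = (J + J**2)/(2*J))
-52*S(3) + 6 = -52*(1/2 + (1/2)*3) + 6 = -52*(1/2 + 3/2) + 6 = -52*2 + 6 = -104 + 6 = -98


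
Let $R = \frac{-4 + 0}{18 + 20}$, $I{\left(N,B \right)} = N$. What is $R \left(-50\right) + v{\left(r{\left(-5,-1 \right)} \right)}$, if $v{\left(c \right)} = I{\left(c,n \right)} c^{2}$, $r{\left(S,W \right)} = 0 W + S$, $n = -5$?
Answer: $- \frac{2275}{19} \approx -119.74$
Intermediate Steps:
$r{\left(S,W \right)} = S$ ($r{\left(S,W \right)} = 0 + S = S$)
$v{\left(c \right)} = c^{3}$ ($v{\left(c \right)} = c c^{2} = c^{3}$)
$R = - \frac{2}{19}$ ($R = - \frac{4}{38} = \left(-4\right) \frac{1}{38} = - \frac{2}{19} \approx -0.10526$)
$R \left(-50\right) + v{\left(r{\left(-5,-1 \right)} \right)} = \left(- \frac{2}{19}\right) \left(-50\right) + \left(-5\right)^{3} = \frac{100}{19} - 125 = - \frac{2275}{19}$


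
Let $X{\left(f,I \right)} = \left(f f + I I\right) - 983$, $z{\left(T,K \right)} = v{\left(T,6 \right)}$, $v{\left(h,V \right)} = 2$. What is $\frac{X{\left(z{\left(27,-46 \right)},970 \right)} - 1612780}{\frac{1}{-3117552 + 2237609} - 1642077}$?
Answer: $\frac{592077567037}{1444934161612} \approx 0.40976$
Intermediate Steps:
$z{\left(T,K \right)} = 2$
$X{\left(f,I \right)} = -983 + I^{2} + f^{2}$ ($X{\left(f,I \right)} = \left(f^{2} + I^{2}\right) - 983 = \left(I^{2} + f^{2}\right) - 983 = -983 + I^{2} + f^{2}$)
$\frac{X{\left(z{\left(27,-46 \right)},970 \right)} - 1612780}{\frac{1}{-3117552 + 2237609} - 1642077} = \frac{\left(-983 + 970^{2} + 2^{2}\right) - 1612780}{\frac{1}{-3117552 + 2237609} - 1642077} = \frac{\left(-983 + 940900 + 4\right) - 1612780}{\frac{1}{-879943} - 1642077} = \frac{939921 - 1612780}{- \frac{1}{879943} - 1642077} = - \frac{672859}{- \frac{1444934161612}{879943}} = \left(-672859\right) \left(- \frac{879943}{1444934161612}\right) = \frac{592077567037}{1444934161612}$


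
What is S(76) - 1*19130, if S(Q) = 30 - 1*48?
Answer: -19148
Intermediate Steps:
S(Q) = -18 (S(Q) = 30 - 48 = -18)
S(76) - 1*19130 = -18 - 1*19130 = -18 - 19130 = -19148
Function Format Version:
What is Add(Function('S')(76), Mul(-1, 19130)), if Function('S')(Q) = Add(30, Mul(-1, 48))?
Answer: -19148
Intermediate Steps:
Function('S')(Q) = -18 (Function('S')(Q) = Add(30, -48) = -18)
Add(Function('S')(76), Mul(-1, 19130)) = Add(-18, Mul(-1, 19130)) = Add(-18, -19130) = -19148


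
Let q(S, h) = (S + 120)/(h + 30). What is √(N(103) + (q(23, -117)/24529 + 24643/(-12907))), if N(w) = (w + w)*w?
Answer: 4*√1005991223038820467144818/27543834861 ≈ 145.66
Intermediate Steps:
q(S, h) = (120 + S)/(30 + h)
N(w) = 2*w² (N(w) = (2*w)*w = 2*w²)
√(N(103) + (q(23, -117)/24529 + 24643/(-12907))) = √(2*103² + (((120 + 23)/(30 - 117))/24529 + 24643/(-12907))) = √(2*10609 + ((143/(-87))*(1/24529) + 24643*(-1/12907))) = √(21218 + (-1/87*143*(1/24529) - 24643/12907)) = √(21218 + (-143/87*1/24529 - 24643/12907)) = √(21218 + (-143/2134023 - 24643/12907)) = √(21218 - 52590574490/27543834861) = √(584372497506208/27543834861) = 4*√1005991223038820467144818/27543834861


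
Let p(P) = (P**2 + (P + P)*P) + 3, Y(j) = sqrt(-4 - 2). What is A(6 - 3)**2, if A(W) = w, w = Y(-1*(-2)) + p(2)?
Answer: (15 + I*sqrt(6))**2 ≈ 219.0 + 73.485*I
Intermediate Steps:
Y(j) = I*sqrt(6) (Y(j) = sqrt(-6) = I*sqrt(6))
p(P) = 3 + 3*P**2 (p(P) = (P**2 + (2*P)*P) + 3 = (P**2 + 2*P**2) + 3 = 3*P**2 + 3 = 3 + 3*P**2)
w = 15 + I*sqrt(6) (w = I*sqrt(6) + (3 + 3*2**2) = I*sqrt(6) + (3 + 3*4) = I*sqrt(6) + (3 + 12) = I*sqrt(6) + 15 = 15 + I*sqrt(6) ≈ 15.0 + 2.4495*I)
A(W) = 15 + I*sqrt(6)
A(6 - 3)**2 = (15 + I*sqrt(6))**2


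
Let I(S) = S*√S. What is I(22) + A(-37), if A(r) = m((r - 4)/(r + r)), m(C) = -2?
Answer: -2 + 22*√22 ≈ 101.19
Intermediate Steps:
A(r) = -2
I(S) = S^(3/2)
I(22) + A(-37) = 22^(3/2) - 2 = 22*√22 - 2 = -2 + 22*√22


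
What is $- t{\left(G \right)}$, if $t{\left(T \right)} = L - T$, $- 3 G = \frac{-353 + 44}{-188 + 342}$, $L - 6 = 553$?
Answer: $- \frac{85983}{154} \approx -558.33$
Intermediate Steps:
$L = 559$ ($L = 6 + 553 = 559$)
$G = \frac{103}{154}$ ($G = - \frac{\left(-353 + 44\right) \frac{1}{-188 + 342}}{3} = - \frac{\left(-309\right) \frac{1}{154}}{3} = \left(- \frac{1}{3}\right) \left(- \frac{309}{154}\right) = \frac{103}{154} \approx 0.66883$)
$t{\left(T \right)} = 559 - T$
$- t{\left(G \right)} = - (559 - \frac{103}{154}) = \left(-1\right) \frac{85983}{154} = - \frac{85983}{154}$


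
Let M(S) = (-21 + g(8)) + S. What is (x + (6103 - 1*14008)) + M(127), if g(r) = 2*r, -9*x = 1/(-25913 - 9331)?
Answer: -2468736467/317196 ≈ -7783.0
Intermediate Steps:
x = 1/317196 (x = -1/(9*(-25913 - 9331)) = -1/9/(-35244) = -1/9*(-1/35244) = 1/317196 ≈ 3.1526e-6)
M(S) = -5 + S (M(S) = (-21 + 2*8) + S = (-21 + 16) + S = -5 + S)
(x + (6103 - 1*14008)) + M(127) = (1/317196 + (6103 - 1*14008)) + (-5 + 127) = (1/317196 + (6103 - 14008)) + 122 = (1/317196 - 7905) + 122 = -2507434379/317196 + 122 = -2468736467/317196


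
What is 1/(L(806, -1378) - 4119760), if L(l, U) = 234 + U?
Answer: -1/4120904 ≈ -2.4267e-7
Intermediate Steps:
1/(L(806, -1378) - 4119760) = 1/((234 - 1378) - 4119760) = 1/(-1144 - 4119760) = 1/(-4120904) = -1/4120904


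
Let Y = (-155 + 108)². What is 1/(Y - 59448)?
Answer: -1/57239 ≈ -1.7471e-5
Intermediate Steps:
Y = 2209 (Y = (-47)² = 2209)
1/(Y - 59448) = 1/(2209 - 59448) = 1/(-57239) = -1/57239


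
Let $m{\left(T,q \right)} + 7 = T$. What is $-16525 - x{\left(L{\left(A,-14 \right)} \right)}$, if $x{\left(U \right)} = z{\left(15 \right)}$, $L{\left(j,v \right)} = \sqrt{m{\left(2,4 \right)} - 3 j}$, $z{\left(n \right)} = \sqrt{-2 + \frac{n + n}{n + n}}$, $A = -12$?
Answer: $-16525 - i \approx -16525.0 - 1.0 i$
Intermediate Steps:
$m{\left(T,q \right)} = -7 + T$
$z{\left(n \right)} = i$ ($z{\left(n \right)} = \sqrt{-2 + \frac{2 n}{2 n}} = \sqrt{-2 + 2 n \frac{1}{2 n}} = \sqrt{-2 + 1} = \sqrt{-1} = i$)
$L{\left(j,v \right)} = \sqrt{-5 - 3 j}$ ($L{\left(j,v \right)} = \sqrt{\left(-7 + 2\right) - 3 j} = \sqrt{-5 - 3 j}$)
$x{\left(U \right)} = i$
$-16525 - x{\left(L{\left(A,-14 \right)} \right)} = -16525 - i$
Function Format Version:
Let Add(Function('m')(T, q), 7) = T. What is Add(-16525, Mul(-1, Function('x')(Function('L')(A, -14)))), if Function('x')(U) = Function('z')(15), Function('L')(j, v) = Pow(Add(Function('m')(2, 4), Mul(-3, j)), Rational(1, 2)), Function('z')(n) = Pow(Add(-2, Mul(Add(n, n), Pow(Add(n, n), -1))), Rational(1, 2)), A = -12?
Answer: Add(-16525, Mul(-1, I)) ≈ Add(-16525., Mul(-1.0000, I))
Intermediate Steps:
Function('m')(T, q) = Add(-7, T)
Function('z')(n) = I (Function('z')(n) = Pow(Add(-2, Mul(Mul(2, n), Pow(Mul(2, n), -1))), Rational(1, 2)) = Pow(Add(-2, Mul(Mul(2, n), Mul(Rational(1, 2), Pow(n, -1)))), Rational(1, 2)) = Pow(Add(-2, 1), Rational(1, 2)) = Pow(-1, Rational(1, 2)) = I)
Function('L')(j, v) = Pow(Add(-5, Mul(-3, j)), Rational(1, 2)) (Function('L')(j, v) = Pow(Add(Add(-7, 2), Mul(-3, j)), Rational(1, 2)) = Pow(Add(-5, Mul(-3, j)), Rational(1, 2)))
Function('x')(U) = I
Add(-16525, Mul(-1, Function('x')(Function('L')(A, -14)))) = Add(-16525, Mul(-1, I))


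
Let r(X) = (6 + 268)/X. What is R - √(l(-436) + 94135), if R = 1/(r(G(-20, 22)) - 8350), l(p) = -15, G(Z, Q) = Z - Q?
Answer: -21/175487 - 2*√23530 ≈ -306.79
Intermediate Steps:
r(X) = 274/X
R = -21/175487 (R = 1/(274/(-20 - 1*22) - 8350) = 1/(274/(-20 - 22) - 8350) = 1/(274/(-42) - 8350) = 1/(274*(-1/42) - 8350) = 1/(-137/21 - 8350) = 1/(-175487/21) = -21/175487 ≈ -0.00011967)
R - √(l(-436) + 94135) = -21/175487 - √(-15 + 94135) = -21/175487 - √94120 = -21/175487 - 2*√23530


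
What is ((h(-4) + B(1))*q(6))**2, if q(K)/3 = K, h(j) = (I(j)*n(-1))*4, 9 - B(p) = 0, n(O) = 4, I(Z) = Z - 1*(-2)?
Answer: 171396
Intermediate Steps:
I(Z) = 2 + Z (I(Z) = Z + 2 = 2 + Z)
B(p) = 9 (B(p) = 9 - 1*0 = 9 + 0 = 9)
h(j) = 32 + 16*j (h(j) = ((2 + j)*4)*4 = (8 + 4*j)*4 = 32 + 16*j)
q(K) = 3*K
((h(-4) + B(1))*q(6))**2 = (((32 + 16*(-4)) + 9)*(3*6))**2 = (((32 - 64) + 9)*18)**2 = ((-32 + 9)*18)**2 = (-23*18)**2 = (-414)**2 = 171396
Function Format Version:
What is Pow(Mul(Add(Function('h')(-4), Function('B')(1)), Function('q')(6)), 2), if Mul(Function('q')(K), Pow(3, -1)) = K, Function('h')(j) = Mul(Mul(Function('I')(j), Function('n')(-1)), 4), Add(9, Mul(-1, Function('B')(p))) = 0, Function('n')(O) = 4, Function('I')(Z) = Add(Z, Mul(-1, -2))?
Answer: 171396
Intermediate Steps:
Function('I')(Z) = Add(2, Z) (Function('I')(Z) = Add(Z, 2) = Add(2, Z))
Function('B')(p) = 9 (Function('B')(p) = Add(9, Mul(-1, 0)) = Add(9, 0) = 9)
Function('h')(j) = Add(32, Mul(16, j)) (Function('h')(j) = Mul(Mul(Add(2, j), 4), 4) = Mul(Add(8, Mul(4, j)), 4) = Add(32, Mul(16, j)))
Function('q')(K) = Mul(3, K)
Pow(Mul(Add(Function('h')(-4), Function('B')(1)), Function('q')(6)), 2) = Pow(Mul(Add(Add(32, Mul(16, -4)), 9), Mul(3, 6)), 2) = Pow(Mul(Add(Add(32, -64), 9), 18), 2) = Pow(Mul(Add(-32, 9), 18), 2) = Pow(Mul(-23, 18), 2) = Pow(-414, 2) = 171396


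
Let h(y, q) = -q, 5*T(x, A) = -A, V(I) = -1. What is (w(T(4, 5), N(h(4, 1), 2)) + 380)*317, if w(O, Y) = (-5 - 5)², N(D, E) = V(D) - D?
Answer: 152160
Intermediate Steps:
T(x, A) = -A/5 (T(x, A) = (-A)/5 = -A/5)
N(D, E) = -1 - D
w(O, Y) = 100 (w(O, Y) = (-10)² = 100)
(w(T(4, 5), N(h(4, 1), 2)) + 380)*317 = (100 + 380)*317 = 480*317 = 152160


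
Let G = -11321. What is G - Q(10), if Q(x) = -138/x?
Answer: -56536/5 ≈ -11307.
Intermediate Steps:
G - Q(10) = -11321 - (-138)/10 = -11321 - 1*(-69/5) = -11321 + 69/5 = -56536/5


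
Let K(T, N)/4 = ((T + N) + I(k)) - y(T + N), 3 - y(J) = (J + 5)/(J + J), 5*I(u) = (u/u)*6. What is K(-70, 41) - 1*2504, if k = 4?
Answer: -380704/145 ≈ -2625.5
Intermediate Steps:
I(u) = 6/5 (I(u) = ((u/u)*6)/5 = (1*6)/5 = (⅕)*6 = 6/5)
y(J) = 3 - (5 + J)/(2*J) (y(J) = 3 - (J + 5)/(J + J) = 3 - (5 + J)/(2*J))
K(T, N) = 24/5 + 4*N + 4*T - 10*(-1 + N + T)/(N + T) (K(T, N) = 4*(((T + N) + 6/5) - 5*(-1 + (T + N))/(2*(T + N))) = 4*(((N + T) + 6/5) - 5*(-1 + (N + T))/(2*(N + T))) = 4*((6/5 + N + T) - 5*(-1 + N + T)/(2*(N + T))) = 4*(6/5 + N + T - 5*(-1 + N + T)/(2*(N + T))) = 24/5 + 4*N + 4*T - 10*(-1 + N + T)/(N + T))
K(-70, 41) - 1*2504 = (10 - 10*41 - 10*(-70) + 4*(41 - 70)*(6 + 5*41 + 5*(-70))/5)/(41 - 70) - 1*2504 = (10 - 410 + 700 + (⅘)*(-29)*(6 + 205 - 350))/(-29) - 2504 = -(10 - 410 + 700 + (⅘)*(-29)*(-139))/29 - 2504 = -(10 - 410 + 700 + 16124/5)/29 - 2504 = -1/29*17624/5 - 2504 = -17624/145 - 2504 = -380704/145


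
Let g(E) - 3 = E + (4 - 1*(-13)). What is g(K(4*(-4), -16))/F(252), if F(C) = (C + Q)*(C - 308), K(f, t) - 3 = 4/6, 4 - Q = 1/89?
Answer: -6319/3827544 ≈ -0.0016509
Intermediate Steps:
Q = 355/89 (Q = 4 - 1/89 = 355/89 ≈ 3.9888)
K(f, t) = 11/3 (K(f, t) = 3 + 4/6 = 3 + 4*(⅙) = 3 + ⅔ = 11/3)
g(E) = 20 + E (g(E) = 3 + (E + (4 - 1*(-13))) = 3 + (E + (4 + 13)) = 3 + (E + 17) = 3 + (17 + E) = 20 + E)
F(C) = (-308 + C)*(355/89 + C) (F(C) = (C + 355/89)*(C - 308) = (355/89 + C)*(-308 + C) = (-308 + C)*(355/89 + C))
g(K(4*(-4), -16))/F(252) = (20 + 11/3)/(-109340/89 + 252² - 27057/89*252) = 71/(3*(-109340/89 + 63504 - 6818364/89)) = 71/(3*(-1275848/89)) = (71/3)*(-89/1275848) = -6319/3827544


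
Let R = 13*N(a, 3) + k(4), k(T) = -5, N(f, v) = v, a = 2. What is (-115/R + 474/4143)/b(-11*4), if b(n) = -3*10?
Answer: 153443/1408620 ≈ 0.10893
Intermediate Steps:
R = 34 (R = 13*3 - 5 = 39 - 5 = 34)
b(n) = -30
(-115/R + 474/4143)/b(-11*4) = (-115/34 + 474/4143)/(-30) = (-115*1/34 + 474*(1/4143))*(-1/30) = (-115/34 + 158/1381)*(-1/30) = -153443/46954*(-1/30) = 153443/1408620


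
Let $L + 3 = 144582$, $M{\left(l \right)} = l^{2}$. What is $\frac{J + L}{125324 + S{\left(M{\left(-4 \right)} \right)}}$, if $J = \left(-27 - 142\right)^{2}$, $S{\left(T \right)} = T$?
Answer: $\frac{8657}{6267} \approx 1.3814$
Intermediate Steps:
$L = 144579$ ($L = -3 + 144582 = 144579$)
$J = 28561$ ($J = \left(-169\right)^{2} = 28561$)
$\frac{J + L}{125324 + S{\left(M{\left(-4 \right)} \right)}} = \frac{28561 + 144579}{125324 + \left(-4\right)^{2}} = \frac{173140}{125324 + 16} = \frac{173140}{125340} = 173140 \cdot \frac{1}{125340} = \frac{8657}{6267}$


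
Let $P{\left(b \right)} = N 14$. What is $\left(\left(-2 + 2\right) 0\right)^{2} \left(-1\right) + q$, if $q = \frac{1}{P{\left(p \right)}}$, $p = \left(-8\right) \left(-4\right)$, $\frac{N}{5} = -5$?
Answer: $- \frac{1}{350} \approx -0.0028571$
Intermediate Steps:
$N = -25$ ($N = 5 \left(-5\right) = -25$)
$p = 32$
$P{\left(b \right)} = -350$ ($P{\left(b \right)} = \left(-25\right) 14 = -350$)
$q = - \frac{1}{350}$ ($q = \frac{1}{-350} = - \frac{1}{350} \approx -0.0028571$)
$\left(\left(-2 + 2\right) 0\right)^{2} \left(-1\right) + q = \left(\left(-2 + 2\right) 0\right)^{2} \left(-1\right) - \frac{1}{350} = \left(0 \cdot 0\right)^{2} \left(-1\right) - \frac{1}{350} = 0^{2} \left(-1\right) - \frac{1}{350} = 0 \left(-1\right) - \frac{1}{350} = 0 - \frac{1}{350} = - \frac{1}{350}$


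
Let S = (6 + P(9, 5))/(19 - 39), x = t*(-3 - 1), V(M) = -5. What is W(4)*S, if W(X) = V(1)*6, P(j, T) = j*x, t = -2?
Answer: 117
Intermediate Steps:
x = 8 (x = -2*(-3 - 1) = -2*(-4) = 8)
P(j, T) = 8*j (P(j, T) = j*8 = 8*j)
W(X) = -30 (W(X) = -5*6 = -30)
S = -39/10 (S = (6 + 8*9)/(19 - 39) = (6 + 72)/(-20) = 78*(-1/20) = -39/10 ≈ -3.9000)
W(4)*S = -30*(-39/10) = 117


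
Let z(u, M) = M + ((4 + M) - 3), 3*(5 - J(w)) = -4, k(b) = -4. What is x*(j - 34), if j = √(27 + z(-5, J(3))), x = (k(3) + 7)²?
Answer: -306 + 3*√366 ≈ -248.61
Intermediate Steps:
J(w) = 19/3 (J(w) = 5 - ⅓*(-4) = 5 + 4/3 = 19/3)
z(u, M) = 1 + 2*M (z(u, M) = M + (1 + M) = 1 + 2*M)
x = 9 (x = (-4 + 7)² = 3² = 9)
j = √366/3 (j = √(27 + (1 + 2*(19/3))) = √(27 + (1 + 38/3)) = √(27 + 41/3) = √(122/3) = √366/3 ≈ 6.3770)
x*(j - 34) = 9*(√366/3 - 34) = 9*(-34 + √366/3) = -306 + 3*√366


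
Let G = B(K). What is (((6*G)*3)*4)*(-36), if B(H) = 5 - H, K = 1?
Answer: -10368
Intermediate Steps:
G = 4 (G = 5 - 1*1 = 5 - 1 = 4)
(((6*G)*3)*4)*(-36) = (((6*4)*3)*4)*(-36) = ((24*3)*4)*(-36) = (72*4)*(-36) = 288*(-36) = -10368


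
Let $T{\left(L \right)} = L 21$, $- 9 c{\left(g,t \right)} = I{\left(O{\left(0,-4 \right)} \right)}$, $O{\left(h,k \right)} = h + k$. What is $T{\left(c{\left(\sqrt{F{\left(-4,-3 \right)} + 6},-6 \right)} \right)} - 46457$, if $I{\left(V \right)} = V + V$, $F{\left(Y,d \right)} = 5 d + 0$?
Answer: $- \frac{139315}{3} \approx -46438.0$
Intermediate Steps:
$F{\left(Y,d \right)} = 5 d$
$I{\left(V \right)} = 2 V$
$c{\left(g,t \right)} = \frac{8}{9}$ ($c{\left(g,t \right)} = - \frac{2 \left(0 - 4\right)}{9} = - \frac{2 \left(-4\right)}{9} = \left(- \frac{1}{9}\right) \left(-8\right) = \frac{8}{9}$)
$T{\left(L \right)} = 21 L$
$T{\left(c{\left(\sqrt{F{\left(-4,-3 \right)} + 6},-6 \right)} \right)} - 46457 = 21 \cdot \frac{8}{9} - 46457 = \frac{56}{3} - 46457 = - \frac{139315}{3}$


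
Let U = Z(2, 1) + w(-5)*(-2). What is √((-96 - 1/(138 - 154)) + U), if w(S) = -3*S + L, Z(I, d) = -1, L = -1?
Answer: I*√1999/4 ≈ 11.178*I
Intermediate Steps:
w(S) = -1 - 3*S (w(S) = -3*S - 1 = -1 - 3*S)
U = -29 (U = -1 + (-1 - 3*(-5))*(-2) = -1 + (-1 + 15)*(-2) = -1 + 14*(-2) = -1 - 28 = -29)
√((-96 - 1/(138 - 154)) + U) = √((-96 - 1/(138 - 154)) - 29) = √((-96 - 1/(-16)) - 29) = √((-96 - 1*(-1/16)) - 29) = √((-96 + 1/16) - 29) = √(-1535/16 - 29) = √(-1999/16) = I*√1999/4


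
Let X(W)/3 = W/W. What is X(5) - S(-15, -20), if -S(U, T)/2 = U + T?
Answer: -67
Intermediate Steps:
X(W) = 3 (X(W) = 3*(W/W) = 3*1 = 3)
S(U, T) = -2*T - 2*U (S(U, T) = -2*(U + T) = -2*(T + U) = -2*T - 2*U)
X(5) - S(-15, -20) = 3 - (-2*(-20) - 2*(-15)) = 3 - (40 + 30) = 3 - 1*70 = 3 - 70 = -67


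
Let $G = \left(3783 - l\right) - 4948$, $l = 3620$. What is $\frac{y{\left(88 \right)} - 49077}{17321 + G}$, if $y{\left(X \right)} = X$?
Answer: $- \frac{48989}{12536} \approx -3.9079$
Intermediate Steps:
$G = -4785$ ($G = \left(3783 - 3620\right) - 4948 = 163 - 4948 = -4785$)
$\frac{y{\left(88 \right)} - 49077}{17321 + G} = \frac{88 - 49077}{17321 - 4785} = - \frac{48989}{12536}$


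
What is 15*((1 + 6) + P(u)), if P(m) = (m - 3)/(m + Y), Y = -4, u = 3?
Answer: 105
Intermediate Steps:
P(m) = (-3 + m)/(-4 + m) (P(m) = (m - 3)/(m - 4) = (-3 + m)/(-4 + m))
15*((1 + 6) + P(u)) = 15*((1 + 6) + (-3 + 3)/(-4 + 3)) = 15*(7 + 0/(-1)) = 15*(7 - 1*0) = 15*(7 + 0) = 15*7 = 105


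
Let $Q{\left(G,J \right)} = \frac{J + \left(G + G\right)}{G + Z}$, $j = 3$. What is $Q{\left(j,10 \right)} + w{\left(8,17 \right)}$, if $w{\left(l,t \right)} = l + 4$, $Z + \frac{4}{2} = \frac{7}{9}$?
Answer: $21$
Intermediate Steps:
$Z = - \frac{11}{9}$ ($Z = -2 + \frac{7}{9} = - \frac{11}{9} \approx -1.2222$)
$w{\left(l,t \right)} = 4 + l$
$Q{\left(G,J \right)} = \frac{J + 2 G}{- \frac{11}{9} + G}$ ($Q{\left(G,J \right)} = \frac{J + \left(G + G\right)}{G - \frac{11}{9}} = \frac{J + 2 G}{- \frac{11}{9} + G}$)
$Q{\left(j,10 \right)} + w{\left(8,17 \right)} = \frac{9 \left(10 + 2 \cdot 3\right)}{-11 + 9 \cdot 3} + \left(4 + 8\right) = \frac{9 \left(10 + 6\right)}{-11 + 27} + 12 = 9 \cdot \frac{1}{16} \cdot 16 + 12 = 9 + 12 = 21$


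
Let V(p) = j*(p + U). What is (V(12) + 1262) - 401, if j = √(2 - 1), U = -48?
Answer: 825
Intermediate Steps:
j = 1 (j = √1 = 1)
V(p) = -48 + p (V(p) = 1*(p - 48) = 1*(-48 + p) = -48 + p)
(V(12) + 1262) - 401 = ((-48 + 12) + 1262) - 401 = (-36 + 1262) - 401 = 1226 - 401 = 825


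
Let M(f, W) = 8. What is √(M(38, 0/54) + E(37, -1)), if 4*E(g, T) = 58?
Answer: 3*√10/2 ≈ 4.7434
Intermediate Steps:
E(g, T) = 29/2 (E(g, T) = (¼)*58 = 29/2)
√(M(38, 0/54) + E(37, -1)) = √(8 + 29/2) = √(45/2) = 3*√10/2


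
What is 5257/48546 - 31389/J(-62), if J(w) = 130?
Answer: -380781746/1577745 ≈ -241.35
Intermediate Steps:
5257/48546 - 31389/J(-62) = 5257/48546 - 31389/130 = -380781746/1577745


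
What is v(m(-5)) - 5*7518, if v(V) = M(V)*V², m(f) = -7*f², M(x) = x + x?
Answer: -10756340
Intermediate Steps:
M(x) = 2*x
v(V) = 2*V³ (v(V) = (2*V)*V² = 2*V³)
v(m(-5)) - 5*7518 = 2*(-7*(-5)²)³ - 5*7518 = 2*(-7*25)³ - 1*37590 = 2*(-175)³ - 37590 = 2*(-5359375) - 37590 = -10718750 - 37590 = -10756340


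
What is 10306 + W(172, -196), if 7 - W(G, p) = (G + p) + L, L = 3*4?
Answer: 10325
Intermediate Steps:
L = 12
W(G, p) = -5 - G - p (W(G, p) = 7 - ((G + p) + 12) = 7 - (12 + G + p) = 7 + (-12 - G - p) = -5 - G - p)
10306 + W(172, -196) = 10306 + (-5 - 1*172 - 1*(-196)) = 10306 + (-5 - 172 + 196) = 10306 + 19 = 10325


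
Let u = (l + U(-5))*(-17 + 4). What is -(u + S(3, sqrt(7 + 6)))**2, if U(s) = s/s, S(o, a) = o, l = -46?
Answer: -345744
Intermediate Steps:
U(s) = 1
u = 585 (u = (-46 + 1)*(-17 + 4) = -45*(-13) = 585)
-(u + S(3, sqrt(7 + 6)))**2 = -(585 + 3)**2 = -1*588**2 = -1*345744 = -345744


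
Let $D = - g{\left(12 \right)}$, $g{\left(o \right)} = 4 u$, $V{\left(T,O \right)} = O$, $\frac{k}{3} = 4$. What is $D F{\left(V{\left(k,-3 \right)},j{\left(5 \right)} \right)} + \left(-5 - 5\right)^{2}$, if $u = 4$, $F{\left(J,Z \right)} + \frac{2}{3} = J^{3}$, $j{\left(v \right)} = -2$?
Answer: $\frac{1628}{3} \approx 542.67$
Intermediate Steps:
$k = 12$ ($k = 3 \cdot 4 = 12$)
$F{\left(J,Z \right)} = - \frac{2}{3} + J^{3}$
$g{\left(o \right)} = 16$ ($g{\left(o \right)} = 4 \cdot 4 = 16$)
$D = -16$ ($D = \left(-1\right) 16 = -16$)
$D F{\left(V{\left(k,-3 \right)},j{\left(5 \right)} \right)} + \left(-5 - 5\right)^{2} = - 16 \left(- \frac{2}{3} + \left(-3\right)^{3}\right) + \left(-5 - 5\right)^{2} = - 16 \left(- \frac{2}{3} - 27\right) + \left(-10\right)^{2} = \left(-16\right) \left(- \frac{83}{3}\right) + 100 = \frac{1328}{3} + 100 = \frac{1628}{3}$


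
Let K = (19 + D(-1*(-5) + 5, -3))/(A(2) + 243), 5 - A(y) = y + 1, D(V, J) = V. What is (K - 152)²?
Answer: 1384658521/60025 ≈ 23068.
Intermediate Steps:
A(y) = 4 - y (A(y) = 5 - (y + 1) = 5 - (1 + y) = 5 + (-1 - y) = 4 - y)
K = 29/245 (K = (19 + (-1*(-5) + 5))/((4 - 1*2) + 243) = (19 + (5 + 5))/((4 - 2) + 243) = (19 + 10)/(2 + 243) = 29/245 ≈ 0.11837)
(K - 152)² = (29/245 - 152)² = (-37211/245)² = 1384658521/60025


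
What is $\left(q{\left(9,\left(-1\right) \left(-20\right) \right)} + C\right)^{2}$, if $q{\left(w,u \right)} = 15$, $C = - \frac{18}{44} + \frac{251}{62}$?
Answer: $\frac{40398736}{116281} \approx 347.42$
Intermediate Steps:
$C = \frac{1241}{341}$ ($C = \left(-18\right) \frac{1}{44} + 251 \cdot \frac{1}{62} = - \frac{9}{22} + \frac{251}{62} = \frac{1241}{341} \approx 3.6393$)
$\left(q{\left(9,\left(-1\right) \left(-20\right) \right)} + C\right)^{2} = \left(15 + \frac{1241}{341}\right)^{2} = \left(\frac{6356}{341}\right)^{2} = \frac{40398736}{116281}$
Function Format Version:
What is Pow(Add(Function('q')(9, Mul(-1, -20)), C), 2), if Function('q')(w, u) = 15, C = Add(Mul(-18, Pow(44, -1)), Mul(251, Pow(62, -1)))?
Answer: Rational(40398736, 116281) ≈ 347.42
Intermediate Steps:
C = Rational(1241, 341) (C = Add(Mul(-18, Rational(1, 44)), Mul(251, Rational(1, 62))) = Add(Rational(-9, 22), Rational(251, 62)) = Rational(1241, 341) ≈ 3.6393)
Pow(Add(Function('q')(9, Mul(-1, -20)), C), 2) = Pow(Add(15, Rational(1241, 341)), 2) = Pow(Rational(6356, 341), 2) = Rational(40398736, 116281)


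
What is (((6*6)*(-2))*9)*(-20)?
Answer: 12960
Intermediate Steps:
(((6*6)*(-2))*9)*(-20) = ((36*(-2))*9)*(-20) = -72*9*(-20) = -648*(-20) = 12960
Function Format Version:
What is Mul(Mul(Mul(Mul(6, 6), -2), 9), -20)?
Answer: 12960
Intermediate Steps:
Mul(Mul(Mul(Mul(6, 6), -2), 9), -20) = Mul(Mul(Mul(36, -2), 9), -20) = Mul(Mul(-72, 9), -20) = Mul(-648, -20) = 12960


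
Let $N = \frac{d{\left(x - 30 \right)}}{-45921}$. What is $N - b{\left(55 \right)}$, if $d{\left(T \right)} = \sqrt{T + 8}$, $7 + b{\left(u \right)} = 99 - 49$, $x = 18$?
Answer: $-43 - \frac{2 i}{45921} \approx -43.0 - 4.3553 \cdot 10^{-5} i$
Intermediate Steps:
$b{\left(u \right)} = 43$ ($b{\left(u \right)} = -7 + \left(99 - 49\right) = -7 + 50 = 43$)
$d{\left(T \right)} = \sqrt{8 + T}$
$N = - \frac{2 i}{45921}$ ($N = \frac{\sqrt{8 + \left(18 - 30\right)}}{-45921} = \sqrt{8 + \left(18 - 30\right)} \left(- \frac{1}{45921}\right) = \sqrt{8 - 12} \left(- \frac{1}{45921}\right) = \sqrt{-4} \left(- \frac{1}{45921}\right) = 2 i \left(- \frac{1}{45921}\right) = - \frac{2 i}{45921} \approx - 4.3553 \cdot 10^{-5} i$)
$N - b{\left(55 \right)} = - \frac{2 i}{45921} - 43 = -43 - \frac{2 i}{45921}$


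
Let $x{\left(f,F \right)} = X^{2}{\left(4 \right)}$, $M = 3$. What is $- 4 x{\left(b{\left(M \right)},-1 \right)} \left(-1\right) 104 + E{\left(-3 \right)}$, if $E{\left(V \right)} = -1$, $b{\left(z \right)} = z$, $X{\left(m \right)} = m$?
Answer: $6655$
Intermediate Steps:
$x{\left(f,F \right)} = 16$ ($x{\left(f,F \right)} = 4^{2} = 16$)
$- 4 x{\left(b{\left(M \right)},-1 \right)} \left(-1\right) 104 + E{\left(-3 \right)} = \left(-4\right) 16 \left(-1\right) 104 - 1 = \left(-64\right) \left(-1\right) 104 - 1 = 64 \cdot 104 - 1 = 6656 - 1 = 6655$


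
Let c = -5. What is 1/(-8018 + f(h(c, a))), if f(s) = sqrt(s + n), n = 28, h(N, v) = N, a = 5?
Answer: -8018/64288301 - sqrt(23)/64288301 ≈ -0.00012479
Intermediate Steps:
f(s) = sqrt(28 + s) (f(s) = sqrt(s + 28) = sqrt(28 + s))
1/(-8018 + f(h(c, a))) = 1/(-8018 + sqrt(28 - 5)) = 1/(-8018 + sqrt(23))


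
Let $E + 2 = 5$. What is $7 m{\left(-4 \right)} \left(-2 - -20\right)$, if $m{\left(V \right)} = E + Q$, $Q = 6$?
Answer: $1134$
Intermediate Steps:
$E = 3$ ($E = -2 + 5 = 3$)
$m{\left(V \right)} = 9$ ($m{\left(V \right)} = 3 + 6 = 9$)
$7 m{\left(-4 \right)} \left(-2 - -20\right) = 7 \cdot 9 \left(-2 - -20\right) = 63 \left(-2 + 20\right) = 63 \cdot 18 = 1134$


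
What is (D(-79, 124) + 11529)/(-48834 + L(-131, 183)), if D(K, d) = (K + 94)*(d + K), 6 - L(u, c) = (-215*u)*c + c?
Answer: -678/289067 ≈ -0.0023455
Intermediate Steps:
L(u, c) = 6 - c + 215*c*u (L(u, c) = 6 - ((-215*u)*c + c) = 6 - (-215*c*u + c) = 6 - (c - 215*c*u) = 6 + (-c + 215*c*u) = 6 - c + 215*c*u)
D(K, d) = (94 + K)*(K + d)
(D(-79, 124) + 11529)/(-48834 + L(-131, 183)) = (((-79)**2 + 94*(-79) + 94*124 - 79*124) + 11529)/(-48834 + (6 - 1*183 + 215*183*(-131))) = ((6241 - 7426 + 11656 - 9796) + 11529)/(-48834 + (6 - 183 - 5154195)) = (675 + 11529)/(-48834 - 5154372) = 12204/(-5203206) = 12204*(-1/5203206) = -678/289067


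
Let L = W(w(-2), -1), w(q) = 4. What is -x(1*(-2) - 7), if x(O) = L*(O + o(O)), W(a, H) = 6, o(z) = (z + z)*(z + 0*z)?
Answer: -918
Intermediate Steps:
o(z) = 2*z**2 (o(z) = (2*z)*(z + 0) = (2*z)*z = 2*z**2)
L = 6
x(O) = 6*O + 12*O**2 (x(O) = 6*(O + 2*O**2) = 6*O + 12*O**2)
-x(1*(-2) - 7) = -6*(1*(-2) - 7)*(1 + 2*(1*(-2) - 7)) = -6*(-2 - 7)*(1 + 2*(-2 - 7)) = -6*(-9)*(1 + 2*(-9)) = -6*(-9)*(1 - 18) = -6*(-9)*(-17) = -1*918 = -918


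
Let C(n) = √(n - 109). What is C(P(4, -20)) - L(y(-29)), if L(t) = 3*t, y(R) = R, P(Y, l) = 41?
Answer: 87 + 2*I*√17 ≈ 87.0 + 8.2462*I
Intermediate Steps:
C(n) = √(-109 + n)
C(P(4, -20)) - L(y(-29)) = √(-109 + 41) - 3*(-29) = √(-68) - 1*(-87) = 2*I*√17 + 87 = 87 + 2*I*√17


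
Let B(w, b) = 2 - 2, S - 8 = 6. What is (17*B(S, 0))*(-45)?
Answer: 0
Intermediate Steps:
S = 14 (S = 8 + 6 = 14)
B(w, b) = 0
(17*B(S, 0))*(-45) = (17*0)*(-45) = 0*(-45) = 0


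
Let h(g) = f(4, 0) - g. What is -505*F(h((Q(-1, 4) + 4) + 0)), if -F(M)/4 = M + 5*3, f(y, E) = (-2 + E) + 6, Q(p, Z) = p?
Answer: 32320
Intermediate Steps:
f(y, E) = 4 + E
h(g) = 4 - g (h(g) = (4 + 0) - g = 4 - g)
F(M) = -60 - 4*M (F(M) = -4*(M + 5*3) = -4*(M + 15) = -4*(15 + M) = -60 - 4*M)
-505*F(h((Q(-1, 4) + 4) + 0)) = -505*(-60 - 4*(4 - ((-1 + 4) + 0))) = -505*(-60 - 4*(4 - (3 + 0))) = -505*(-60 - 4*(4 - 1*3)) = -505*(-60 - 4*(4 - 3)) = -505*(-60 - 4*1) = -505*(-60 - 4) = -505*(-64) = 32320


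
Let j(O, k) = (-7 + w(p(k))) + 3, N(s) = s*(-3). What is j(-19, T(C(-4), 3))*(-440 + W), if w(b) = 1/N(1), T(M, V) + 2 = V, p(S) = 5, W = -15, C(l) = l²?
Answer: 5915/3 ≈ 1971.7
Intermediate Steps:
N(s) = -3*s
T(M, V) = -2 + V
w(b) = -⅓ (w(b) = 1/(-3*1) = 1/(-3) = -⅓)
j(O, k) = -13/3 (j(O, k) = (-7 - ⅓) + 3 = -22/3 + 3 = -13/3)
j(-19, T(C(-4), 3))*(-440 + W) = -13*(-440 - 15)/3 = -13/3*(-455) = 5915/3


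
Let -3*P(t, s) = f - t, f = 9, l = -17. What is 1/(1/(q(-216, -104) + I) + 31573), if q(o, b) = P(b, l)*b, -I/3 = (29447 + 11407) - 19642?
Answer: 179156/5656492385 ≈ 3.1673e-5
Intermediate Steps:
P(t, s) = -3 + t/3 (P(t, s) = -(9 - t)/3 = -3 + t/3)
I = -63636 (I = -3*((29447 + 11407) - 19642) = -3*(40854 - 19642) = -3*21212 = -63636)
q(o, b) = b*(-3 + b/3) (q(o, b) = (-3 + b/3)*b = b*(-3 + b/3))
1/(1/(q(-216, -104) + I) + 31573) = 1/(1/((1/3)*(-104)*(-9 - 104) - 63636) + 31573) = 1/(1/((1/3)*(-104)*(-113) - 63636) + 31573) = 1/(1/(11752/3 - 63636) + 31573) = 1/(1/(-179156/3) + 31573) = 1/(-3/179156 + 31573) = 1/(5656492385/179156) = 179156/5656492385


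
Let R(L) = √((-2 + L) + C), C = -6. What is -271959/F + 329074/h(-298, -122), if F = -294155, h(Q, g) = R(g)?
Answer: 271959/294155 - 164537*I*√130/65 ≈ 0.92454 - 28862.0*I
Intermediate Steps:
R(L) = √(-8 + L) (R(L) = √((-2 + L) - 6) = √(-8 + L))
h(Q, g) = √(-8 + g)
-271959/F + 329074/h(-298, -122) = -271959/(-294155) + 329074/(√(-8 - 122)) = -271959*(-1/294155) + 329074/(√(-130)) = 271959/294155 + 329074/((I*√130)) = 271959/294155 + 329074*(-I*√130/130) = 271959/294155 - 164537*I*√130/65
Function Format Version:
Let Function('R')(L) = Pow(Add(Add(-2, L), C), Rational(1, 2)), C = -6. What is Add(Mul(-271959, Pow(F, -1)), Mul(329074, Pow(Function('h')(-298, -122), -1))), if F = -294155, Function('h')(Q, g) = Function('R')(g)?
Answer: Add(Rational(271959, 294155), Mul(Rational(-164537, 65), I, Pow(130, Rational(1, 2)))) ≈ Add(0.92454, Mul(-28862., I))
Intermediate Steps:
Function('R')(L) = Pow(Add(-8, L), Rational(1, 2)) (Function('R')(L) = Pow(Add(Add(-2, L), -6), Rational(1, 2)) = Pow(Add(-8, L), Rational(1, 2)))
Function('h')(Q, g) = Pow(Add(-8, g), Rational(1, 2))
Add(Mul(-271959, Pow(F, -1)), Mul(329074, Pow(Function('h')(-298, -122), -1))) = Add(Mul(-271959, Pow(-294155, -1)), Mul(329074, Pow(Pow(Add(-8, -122), Rational(1, 2)), -1))) = Add(Mul(-271959, Rational(-1, 294155)), Mul(329074, Pow(Pow(-130, Rational(1, 2)), -1))) = Add(Rational(271959, 294155), Mul(329074, Pow(Mul(I, Pow(130, Rational(1, 2))), -1))) = Add(Rational(271959, 294155), Mul(329074, Mul(Rational(-1, 130), I, Pow(130, Rational(1, 2))))) = Add(Rational(271959, 294155), Mul(Rational(-164537, 65), I, Pow(130, Rational(1, 2))))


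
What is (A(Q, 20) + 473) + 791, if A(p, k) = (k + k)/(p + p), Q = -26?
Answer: 16422/13 ≈ 1263.2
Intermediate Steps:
A(p, k) = k/p (A(p, k) = (2*k)/((2*p)) = (2*k)*(1/(2*p)) = k/p)
(A(Q, 20) + 473) + 791 = (20/(-26) + 473) + 791 = (20*(-1/26) + 473) + 791 = (-10/13 + 473) + 791 = 6139/13 + 791 = 16422/13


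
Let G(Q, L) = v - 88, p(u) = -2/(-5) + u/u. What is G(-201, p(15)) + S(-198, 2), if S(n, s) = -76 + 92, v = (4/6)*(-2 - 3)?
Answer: -226/3 ≈ -75.333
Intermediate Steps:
v = -10/3 (v = (4*(1/6))*(-5) = (2/3)*(-5) = -10/3 ≈ -3.3333)
p(u) = 7/5 (p(u) = -2*(-1/5) + 1 = 2/5 + 1 = 7/5)
G(Q, L) = -274/3 (G(Q, L) = -10/3 - 88 = -274/3)
S(n, s) = 16
G(-201, p(15)) + S(-198, 2) = -274/3 + 16 = -226/3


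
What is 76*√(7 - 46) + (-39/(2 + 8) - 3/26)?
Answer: -261/65 + 76*I*√39 ≈ -4.0154 + 474.62*I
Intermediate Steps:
76*√(7 - 46) + (-39/(2 + 8) - 3/26) = 76*√(-39) + (-39/10 - 3*1/26) = 76*(I*√39) + (-39*⅒ - 3/26) = 76*I*√39 + (-39/10 - 3/26) = 76*I*√39 - 261/65 = -261/65 + 76*I*√39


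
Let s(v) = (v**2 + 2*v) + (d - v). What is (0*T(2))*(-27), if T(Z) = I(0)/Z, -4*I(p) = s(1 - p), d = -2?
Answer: 0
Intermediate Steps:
s(v) = -2 + v + v**2 (s(v) = (v**2 + 2*v) + (-2 - v) = -2 + v + v**2)
I(p) = 1/4 - (1 - p)**2/4 + p/4 (I(p) = -(-2 + (1 - p) + (1 - p)**2)/4 = -(-1 + (1 - p)**2 - p)/4 = 1/4 - (1 - p)**2/4 + p/4)
T(Z) = 0 (T(Z) = ((1/4)*0*(3 - 1*0))/Z = ((1/4)*0*(3 + 0))/Z = ((1/4)*0*3)/Z = 0/Z = 0)
(0*T(2))*(-27) = (0*0)*(-27) = 0*(-27) = 0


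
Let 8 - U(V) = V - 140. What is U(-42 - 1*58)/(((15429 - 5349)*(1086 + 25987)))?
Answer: 31/34111980 ≈ 9.0877e-7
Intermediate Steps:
U(V) = 148 - V (U(V) = 8 - (V - 140) = 8 - (-140 + V) = 8 + (140 - V) = 148 - V)
U(-42 - 1*58)/(((15429 - 5349)*(1086 + 25987))) = (148 - (-42 - 1*58))/(((15429 - 5349)*(1086 + 25987))) = (148 - (-42 - 58))/((10080*27073)) = (148 - 1*(-100))/272895840 = (148 + 100)*(1/272895840) = 248*(1/272895840) = 31/34111980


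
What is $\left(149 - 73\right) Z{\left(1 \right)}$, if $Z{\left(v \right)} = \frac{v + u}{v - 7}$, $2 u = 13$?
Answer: $-95$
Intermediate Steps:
$u = \frac{13}{2}$ ($u = \frac{1}{2} \cdot 13 = \frac{13}{2} \approx 6.5$)
$Z{\left(v \right)} = \frac{\frac{13}{2} + v}{-7 + v}$ ($Z{\left(v \right)} = \frac{v + \frac{13}{2}}{v - 7} = \frac{\frac{13}{2} + v}{-7 + v}$)
$\left(149 - 73\right) Z{\left(1 \right)} = \left(149 - 73\right) \frac{\frac{13}{2} + 1}{-7 + 1} = 76 \frac{1}{-6} \cdot \frac{15}{2} = 76 \left(\left(- \frac{1}{6}\right) \frac{15}{2}\right) = 76 \left(- \frac{5}{4}\right) = -95$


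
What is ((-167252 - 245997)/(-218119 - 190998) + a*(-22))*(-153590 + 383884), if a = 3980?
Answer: -8249562022483674/409117 ≈ -2.0164e+10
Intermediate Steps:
((-167252 - 245997)/(-218119 - 190998) + a*(-22))*(-153590 + 383884) = ((-167252 - 245997)/(-218119 - 190998) + 3980*(-22))*(-153590 + 383884) = (-413249/(-409117) - 87560)*230294 = (-413249*(-1/409117) - 87560)*230294 = (413249/409117 - 87560)*230294 = -35821871271/409117*230294 = -8249562022483674/409117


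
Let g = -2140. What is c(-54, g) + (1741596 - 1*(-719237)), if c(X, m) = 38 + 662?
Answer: 2461533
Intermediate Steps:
c(X, m) = 700
c(-54, g) + (1741596 - 1*(-719237)) = 700 + (1741596 - 1*(-719237)) = 700 + (1741596 + 719237) = 700 + 2460833 = 2461533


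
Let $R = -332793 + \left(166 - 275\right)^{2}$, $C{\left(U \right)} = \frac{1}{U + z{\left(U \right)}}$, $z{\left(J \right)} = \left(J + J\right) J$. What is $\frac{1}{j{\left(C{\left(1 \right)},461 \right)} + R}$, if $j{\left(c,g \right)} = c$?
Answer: $- \frac{3}{962735} \approx -3.1161 \cdot 10^{-6}$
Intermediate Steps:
$z{\left(J \right)} = 2 J^{2}$ ($z{\left(J \right)} = 2 J J = 2 J^{2}$)
$C{\left(U \right)} = \frac{1}{U + 2 U^{2}}$
$R = -320912$ ($R = -332793 + \left(-109\right)^{2} = -332793 + 11881 = -320912$)
$\frac{1}{j{\left(C{\left(1 \right)},461 \right)} + R} = \frac{1}{\frac{1}{1 \left(1 + 2 \cdot 1\right)} - 320912} = \frac{1}{1 \frac{1}{1 + 2} - 320912} = \frac{1}{1 \cdot \frac{1}{3} - 320912} = \frac{1}{\frac{1}{3} - 320912} = \frac{1}{- \frac{962735}{3}} = - \frac{3}{962735}$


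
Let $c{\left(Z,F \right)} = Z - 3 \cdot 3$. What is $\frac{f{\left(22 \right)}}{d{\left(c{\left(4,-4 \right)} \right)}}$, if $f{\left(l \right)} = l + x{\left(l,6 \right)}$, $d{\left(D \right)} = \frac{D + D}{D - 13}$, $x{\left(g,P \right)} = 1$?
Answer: $\frac{207}{5} \approx 41.4$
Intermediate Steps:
$c{\left(Z,F \right)} = -9 + Z$ ($c{\left(Z,F \right)} = Z - 9 = -9 + Z$)
$d{\left(D \right)} = \frac{2 D}{-13 + D}$
$f{\left(l \right)} = 1 + l$ ($f{\left(l \right)} = l + 1 = 1 + l$)
$\frac{f{\left(22 \right)}}{d{\left(c{\left(4,-4 \right)} \right)}} = \frac{1 + 22}{2 \left(-9 + 4\right) \frac{1}{-13 + \left(-9 + 4\right)}} = \frac{23}{2 \left(-5\right) \frac{1}{-13 - 5}} = \frac{23}{2 \left(-5\right) \frac{1}{-18}} = \frac{23}{2 \left(-5\right) \left(- \frac{1}{18}\right)} = \frac{23}{\frac{5}{9}} = 23 \cdot \frac{9}{5} = \frac{207}{5}$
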